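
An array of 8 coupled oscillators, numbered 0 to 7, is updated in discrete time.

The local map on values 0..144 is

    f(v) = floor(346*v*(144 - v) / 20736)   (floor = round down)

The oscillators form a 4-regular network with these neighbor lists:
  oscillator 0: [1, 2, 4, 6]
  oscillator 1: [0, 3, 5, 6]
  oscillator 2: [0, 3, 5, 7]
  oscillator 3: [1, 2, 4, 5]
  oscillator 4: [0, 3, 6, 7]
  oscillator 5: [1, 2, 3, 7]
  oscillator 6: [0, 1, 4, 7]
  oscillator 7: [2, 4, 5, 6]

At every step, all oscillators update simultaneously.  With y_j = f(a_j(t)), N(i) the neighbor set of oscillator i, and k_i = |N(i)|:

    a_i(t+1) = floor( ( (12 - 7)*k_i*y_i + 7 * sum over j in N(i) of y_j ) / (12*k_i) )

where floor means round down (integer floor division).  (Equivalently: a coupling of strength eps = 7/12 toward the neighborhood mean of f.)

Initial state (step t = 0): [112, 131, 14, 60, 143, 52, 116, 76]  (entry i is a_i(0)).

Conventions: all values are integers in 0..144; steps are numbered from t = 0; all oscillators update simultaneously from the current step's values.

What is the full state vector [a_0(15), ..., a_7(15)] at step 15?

Answer: [84, 84, 84, 84, 84, 84, 84, 84]

Derivation:
t=0: [112, 131, 14, 60, 143, 52, 116, 76]
t=1: [41, 51, 57, 55, 42, 66, 48, 59]
t=2: [74, 78, 80, 79, 74, 82, 75, 80]
t=3: [85, 85, 85, 85, 85, 84, 85, 85]
t=4: [83, 83, 83, 83, 83, 83, 83, 83]
t=5: [84, 84, 84, 84, 84, 84, 84, 84]
t=6: [84, 84, 84, 84, 84, 84, 84, 84]
t=7: [84, 84, 84, 84, 84, 84, 84, 84]
t=8: [84, 84, 84, 84, 84, 84, 84, 84]
t=9: [84, 84, 84, 84, 84, 84, 84, 84]
t=10: [84, 84, 84, 84, 84, 84, 84, 84]
t=11: [84, 84, 84, 84, 84, 84, 84, 84]
t=12: [84, 84, 84, 84, 84, 84, 84, 84]
t=13: [84, 84, 84, 84, 84, 84, 84, 84]
t=14: [84, 84, 84, 84, 84, 84, 84, 84]
t=15: [84, 84, 84, 84, 84, 84, 84, 84]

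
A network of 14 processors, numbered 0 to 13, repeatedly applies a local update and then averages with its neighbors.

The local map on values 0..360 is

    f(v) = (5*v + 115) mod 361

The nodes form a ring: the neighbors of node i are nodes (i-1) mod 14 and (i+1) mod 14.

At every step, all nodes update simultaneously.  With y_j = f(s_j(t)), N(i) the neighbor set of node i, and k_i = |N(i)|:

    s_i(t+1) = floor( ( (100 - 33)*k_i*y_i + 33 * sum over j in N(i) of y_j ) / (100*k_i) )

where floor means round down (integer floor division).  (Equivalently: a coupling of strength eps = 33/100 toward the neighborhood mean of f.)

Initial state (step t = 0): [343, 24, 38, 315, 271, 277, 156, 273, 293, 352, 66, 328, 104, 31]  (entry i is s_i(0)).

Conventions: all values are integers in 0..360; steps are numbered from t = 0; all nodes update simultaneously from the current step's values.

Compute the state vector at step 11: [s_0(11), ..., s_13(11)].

Simulating step by step:
t=0: [343, 24, 38, 315, 271, 277, 156, 273, 293, 352, 66, 328, 104, 31]
t=1: [100, 211, 283, 219, 67, 70, 131, 75, 108, 83, 119, 267, 279, 230]
t=2: [214, 114, 92, 113, 97, 92, 70, 142, 246, 219, 262, 72, 75, 174]
t=3: [165, 269, 249, 288, 248, 199, 121, 129, 213, 184, 268, 154, 148, 214]
t=4: [165, 92, 206, 164, 205, 122, 251, 100, 122, 227, 85, 132, 132, 126]
t=5: [185, 189, 111, 162, 73, 58, 234, 218, 71, 141, 156, 73, 48, 60]
t=6: [277, 329, 296, 206, 120, 82, 162, 133, 109, 112, 151, 166, 266, 147]
t=7: [110, 245, 163, 124, 274, 201, 172, 121, 261, 284, 187, 173, 58, 95]
t=8: [283, 256, 183, 49, 35, 73, 234, 337, 300, 170, 277, 234, 109, 210]
t=9: [122, 274, 317, 339, 273, 160, 213, 300, 213, 200, 110, 193, 247, 118]
t=10: [65, 70, 179, 51, 56, 151, 125, 146, 98, 87, 268, 334, 294, 275]
t=11: [77, 130, 211, 59, 48, 107, 56, 125, 214, 168, 94, 253, 158, 67]

Answer: [77, 130, 211, 59, 48, 107, 56, 125, 214, 168, 94, 253, 158, 67]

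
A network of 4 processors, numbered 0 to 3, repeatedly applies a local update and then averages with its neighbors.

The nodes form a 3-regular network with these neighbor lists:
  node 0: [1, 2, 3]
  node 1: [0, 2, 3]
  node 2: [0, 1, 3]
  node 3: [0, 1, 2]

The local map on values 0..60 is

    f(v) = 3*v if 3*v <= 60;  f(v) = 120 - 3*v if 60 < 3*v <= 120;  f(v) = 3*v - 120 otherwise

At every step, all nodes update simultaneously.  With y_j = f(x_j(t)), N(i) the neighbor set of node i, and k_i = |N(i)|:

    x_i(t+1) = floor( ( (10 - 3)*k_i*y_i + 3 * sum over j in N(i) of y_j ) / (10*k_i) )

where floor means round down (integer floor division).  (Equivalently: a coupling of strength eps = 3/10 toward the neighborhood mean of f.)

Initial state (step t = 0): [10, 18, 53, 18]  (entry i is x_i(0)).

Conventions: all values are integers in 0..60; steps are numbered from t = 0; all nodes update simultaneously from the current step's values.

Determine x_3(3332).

Answer: x_3(3332) = 9
Key observation: The state at step 17, [27, 27, 27, 27], reappears at step 21: the system is in a cycle of period 4 from step 17 on.  Therefore the state at step 3332 equals the state at step 17 + ((3332 - 17) mod 4) = 20, which is [9, 9, 9, 9].

Derivation:
t=0: [10, 18, 53, 18]
t=1: [35, 50, 41, 50]
t=2: [16, 25, 9, 25]
t=3: [45, 43, 32, 43]
t=4: [14, 11, 20, 11]
t=5: [42, 36, 52, 36]
t=6: [10, 13, 28, 13]
t=7: [32, 37, 36, 37]
t=8: [19, 10, 12, 10]
t=9: [49, 33, 36, 33]
t=10: [24, 20, 15, 20]
t=11: [50, 57, 48, 57]
t=12: [33, 46, 30, 46]
t=13: [21, 19, 26, 19]
t=14: [55, 55, 46, 55]
t=15: [42, 42, 26, 42]
t=16: [9, 9, 31, 9]
t=17: [27, 27, 27, 27]
t=18: [39, 39, 39, 39]
t=19: [3, 3, 3, 3]
t=20: [9, 9, 9, 9]
t=21: [27, 27, 27, 27]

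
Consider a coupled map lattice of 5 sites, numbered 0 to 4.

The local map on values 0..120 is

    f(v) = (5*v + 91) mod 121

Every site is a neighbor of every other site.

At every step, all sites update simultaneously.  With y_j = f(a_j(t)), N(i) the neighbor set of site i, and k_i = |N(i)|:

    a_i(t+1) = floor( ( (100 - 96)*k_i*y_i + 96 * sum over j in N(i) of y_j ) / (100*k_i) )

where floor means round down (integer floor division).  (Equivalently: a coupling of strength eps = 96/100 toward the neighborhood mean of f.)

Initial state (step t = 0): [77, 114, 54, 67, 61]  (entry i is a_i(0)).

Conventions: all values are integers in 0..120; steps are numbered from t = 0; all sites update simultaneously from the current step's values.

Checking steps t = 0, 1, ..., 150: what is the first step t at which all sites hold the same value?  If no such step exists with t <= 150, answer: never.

Simulating step by step:
t=0: [77, 114, 54, 67, 61]  (not all equal)
t=1: [69, 80, 68, 79, 85]  (not all equal)
t=2: [29, 42, 30, 43, 37]  (not all equal)
t=3: [71, 82, 70, 81, 87]  (not all equal)
t=4: [39, 52, 40, 53, 47]  (not all equal)
t=5: [87, 74, 86, 73, 79]  (not all equal)
t=6: [56, 45, 57, 46, 64]  (not all equal)
t=7: [51, 38, 50, 37, 43]  (not all equal)
t=8: [60, 73, 61, 74, 68]  (not all equal)
t=9: [71, 58, 70, 57, 63]  (not all equal)
t=10: [39, 52, 40, 53, 47]  (not all equal)

Answer: never
Key observation: The state at step 4 reappears at step 10 — the system is in a cycle of period 6 from step 4 on.  No step 0..10 is synchronized, and the cycle repeats forever, so no step up to 150 (or ever) has all sites equal.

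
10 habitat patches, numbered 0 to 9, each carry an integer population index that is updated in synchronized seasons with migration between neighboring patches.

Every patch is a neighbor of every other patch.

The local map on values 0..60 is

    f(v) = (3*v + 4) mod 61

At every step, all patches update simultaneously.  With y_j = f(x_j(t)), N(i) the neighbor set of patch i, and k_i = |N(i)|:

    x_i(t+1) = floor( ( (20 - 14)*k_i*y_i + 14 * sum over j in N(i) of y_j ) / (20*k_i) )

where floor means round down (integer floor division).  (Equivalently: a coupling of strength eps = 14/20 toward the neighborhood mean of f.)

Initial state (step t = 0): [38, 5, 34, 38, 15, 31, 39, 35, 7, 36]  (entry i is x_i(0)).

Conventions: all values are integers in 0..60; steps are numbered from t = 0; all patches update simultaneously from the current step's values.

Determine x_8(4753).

Answer: x_8(4753) = 4
Key observation: The state at step 11, [19, 19, 19, 19, 19, 19, 19, 19, 19, 19], reappears at step 21: the system is in a cycle of period 10 from step 11 on.  Therefore the state at step 4753 equals the state at step 11 + ((4753 - 11) mod 10) = 13, which is [4, 4, 4, 4, 4, 4, 4, 4, 4, 4].

Derivation:
t=0: [38, 5, 34, 38, 15, 31, 39, 35, 7, 36]
t=1: [47, 38, 44, 47, 45, 42, 48, 45, 40, 46]
t=2: [21, 28, 19, 21, 19, 17, 21, 19, 16, 20]
t=3: [13, 18, 12, 13, 12, 24, 13, 12, 23, 12]
t=4: [38, 41, 37, 38, 37, 32, 38, 37, 31, 37]
t=5: [48, 37, 48, 48, 48, 44, 48, 48, 44, 48]
t=6: [26, 32, 26, 26, 26, 23, 26, 26, 23, 26]
t=7: [21, 25, 21, 21, 21, 19, 21, 21, 19, 21]
t=8: [6, 8, 6, 6, 6, 4, 6, 6, 4, 6]
t=9: [21, 22, 21, 21, 21, 20, 21, 21, 20, 21]
t=10: [5, 6, 5, 5, 5, 5, 5, 5, 5, 5]
t=11: [19, 19, 19, 19, 19, 19, 19, 19, 19, 19]
t=12: [0, 0, 0, 0, 0, 0, 0, 0, 0, 0]
t=13: [4, 4, 4, 4, 4, 4, 4, 4, 4, 4]
t=14: [16, 16, 16, 16, 16, 16, 16, 16, 16, 16]
t=15: [52, 52, 52, 52, 52, 52, 52, 52, 52, 52]
t=16: [38, 38, 38, 38, 38, 38, 38, 38, 38, 38]
t=17: [57, 57, 57, 57, 57, 57, 57, 57, 57, 57]
t=18: [53, 53, 53, 53, 53, 53, 53, 53, 53, 53]
t=19: [41, 41, 41, 41, 41, 41, 41, 41, 41, 41]
t=20: [5, 5, 5, 5, 5, 5, 5, 5, 5, 5]
t=21: [19, 19, 19, 19, 19, 19, 19, 19, 19, 19]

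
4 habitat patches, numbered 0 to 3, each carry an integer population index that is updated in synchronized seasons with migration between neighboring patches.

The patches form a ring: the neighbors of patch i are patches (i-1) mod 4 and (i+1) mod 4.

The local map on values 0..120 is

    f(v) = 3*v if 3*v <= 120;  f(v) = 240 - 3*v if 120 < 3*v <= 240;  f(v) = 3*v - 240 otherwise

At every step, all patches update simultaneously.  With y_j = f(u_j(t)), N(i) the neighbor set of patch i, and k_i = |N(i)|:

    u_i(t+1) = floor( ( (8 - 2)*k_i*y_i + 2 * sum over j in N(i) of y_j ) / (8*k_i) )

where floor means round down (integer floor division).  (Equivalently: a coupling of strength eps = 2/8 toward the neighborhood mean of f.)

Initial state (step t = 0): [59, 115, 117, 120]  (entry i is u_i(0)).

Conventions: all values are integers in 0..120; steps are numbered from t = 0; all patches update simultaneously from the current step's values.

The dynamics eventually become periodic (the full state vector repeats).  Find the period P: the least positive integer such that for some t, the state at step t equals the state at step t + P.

Simulating step by step:
t=0: [59, 115, 117, 120]
t=1: [75, 100, 111, 111]
t=2: [30, 58, 88, 83]
t=3: [76, 63, 27, 21]
t=4: [23, 49, 75, 58]
t=5: [71, 80, 31, 60]
t=6: [27, 15, 77, 60]
t=7: [73, 45, 19, 56]
t=8: [37, 88, 64, 63]
t=9: [92, 37, 45, 58]
t=10: [49, 100, 100, 67]
t=11: [82, 64, 57, 48]
t=12: [22, 45, 69, 81]
t=13: [63, 91, 38, 14]
t=14: [47, 45, 94, 52]
t=15: [97, 96, 55, 80]
t=16: [44, 51, 62, 15]
t=17: [97, 85, 57, 54]
t=18: [49, 26, 63, 73]
t=19: [82, 76, 50, 33]
t=20: [18, 21, 81, 86]
t=21: [50, 54, 12, 20]
t=22: [84, 74, 44, 60]
t=23: [18, 28, 90, 60]
t=24: [58, 73, 40, 55]
t=25: [61, 39, 102, 79]
t=26: [57, 103, 64, 17]
t=27: [66, 66, 51, 52]
t=28: [47, 47, 81, 79]
t=29: [87, 87, 15, 15]
t=30: [24, 24, 42, 42]
t=31: [77, 77, 108, 108]
t=32: [18, 18, 74, 74]
t=33: [49, 49, 22, 22]
t=34: [89, 89, 69, 69]
t=35: [27, 27, 32, 32]
t=36: [82, 82, 94, 94]
t=37: [10, 10, 37, 37]
t=38: [40, 40, 100, 100]
t=39: [112, 112, 67, 67]
t=40: [88, 88, 46, 46]
t=41: [33, 33, 92, 92]
t=42: [91, 91, 43, 43]
t=43: [42, 42, 101, 101]
t=44: [107, 107, 69, 69]
t=45: [75, 75, 39, 39]
t=46: [27, 27, 104, 104]
t=47: [79, 79, 73, 73]
t=48: [5, 5, 18, 18]
t=49: [19, 19, 49, 49]
t=50: [61, 61, 88, 88]
t=51: [52, 52, 28, 28]
t=52: [84, 84, 84, 84]
t=53: [12, 12, 12, 12]
t=54: [36, 36, 36, 36]
t=55: [108, 108, 108, 108]
t=56: [84, 84, 84, 84]

Answer: 4
Key observation: The state at step 52, [84, 84, 84, 84], reappears at step 56 — and no state repeats earlier — so the cycle the system enters has period 4.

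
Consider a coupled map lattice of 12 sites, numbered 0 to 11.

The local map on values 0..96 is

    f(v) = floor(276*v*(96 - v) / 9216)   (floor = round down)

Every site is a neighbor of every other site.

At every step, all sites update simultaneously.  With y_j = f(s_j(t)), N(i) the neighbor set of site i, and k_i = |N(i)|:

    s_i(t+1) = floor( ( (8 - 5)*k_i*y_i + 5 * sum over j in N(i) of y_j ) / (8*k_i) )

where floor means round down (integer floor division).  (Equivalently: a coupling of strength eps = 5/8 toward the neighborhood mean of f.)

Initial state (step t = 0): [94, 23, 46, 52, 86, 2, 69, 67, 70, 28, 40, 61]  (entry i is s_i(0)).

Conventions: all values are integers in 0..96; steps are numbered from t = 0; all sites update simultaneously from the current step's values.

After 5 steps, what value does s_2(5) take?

Answer: s_2(5) = 59

Derivation:
t=0: [94, 23, 46, 52, 86, 2, 69, 67, 70, 28, 40, 61]
t=1: [34, 48, 54, 54, 40, 34, 50, 51, 49, 50, 53, 52]
t=2: [65, 67, 67, 67, 67, 65, 67, 67, 67, 67, 67, 67]
t=3: [58, 58, 58, 58, 58, 58, 58, 58, 58, 58, 58, 58]
t=4: [66, 66, 66, 66, 66, 66, 66, 66, 66, 66, 66, 66]
t=5: [59, 59, 59, 59, 59, 59, 59, 59, 59, 59, 59, 59]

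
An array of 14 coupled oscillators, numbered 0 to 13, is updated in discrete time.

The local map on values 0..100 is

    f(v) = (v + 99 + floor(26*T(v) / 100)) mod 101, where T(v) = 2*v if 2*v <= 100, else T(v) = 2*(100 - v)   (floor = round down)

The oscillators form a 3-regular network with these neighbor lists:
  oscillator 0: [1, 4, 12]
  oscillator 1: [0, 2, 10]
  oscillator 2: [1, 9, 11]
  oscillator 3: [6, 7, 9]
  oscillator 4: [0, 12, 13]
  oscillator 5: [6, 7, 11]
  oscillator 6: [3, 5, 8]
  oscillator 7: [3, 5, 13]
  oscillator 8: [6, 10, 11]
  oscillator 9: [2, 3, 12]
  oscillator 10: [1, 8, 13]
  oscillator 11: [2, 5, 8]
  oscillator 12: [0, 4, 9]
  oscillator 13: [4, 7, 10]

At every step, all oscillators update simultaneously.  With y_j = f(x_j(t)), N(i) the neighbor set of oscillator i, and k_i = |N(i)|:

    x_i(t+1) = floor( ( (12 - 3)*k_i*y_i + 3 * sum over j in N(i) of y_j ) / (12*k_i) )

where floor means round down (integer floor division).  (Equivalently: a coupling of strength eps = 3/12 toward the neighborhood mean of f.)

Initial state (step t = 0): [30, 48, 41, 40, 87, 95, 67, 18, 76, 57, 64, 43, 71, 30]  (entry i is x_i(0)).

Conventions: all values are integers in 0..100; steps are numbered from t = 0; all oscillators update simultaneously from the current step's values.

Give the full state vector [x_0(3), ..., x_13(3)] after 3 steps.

Answer: [87, 88, 88, 86, 90, 88, 90, 79, 91, 89, 89, 89, 90, 84]

Derivation:
t=0: [30, 48, 41, 40, 87, 95, 67, 18, 76, 57, 64, 43, 71, 30]
t=1: [52, 67, 62, 58, 82, 85, 81, 35, 83, 74, 76, 67, 80, 48]
t=2: [77, 81, 80, 76, 86, 85, 87, 58, 88, 84, 84, 83, 86, 71]
t=3: [87, 88, 88, 86, 90, 88, 90, 79, 91, 89, 89, 89, 90, 84]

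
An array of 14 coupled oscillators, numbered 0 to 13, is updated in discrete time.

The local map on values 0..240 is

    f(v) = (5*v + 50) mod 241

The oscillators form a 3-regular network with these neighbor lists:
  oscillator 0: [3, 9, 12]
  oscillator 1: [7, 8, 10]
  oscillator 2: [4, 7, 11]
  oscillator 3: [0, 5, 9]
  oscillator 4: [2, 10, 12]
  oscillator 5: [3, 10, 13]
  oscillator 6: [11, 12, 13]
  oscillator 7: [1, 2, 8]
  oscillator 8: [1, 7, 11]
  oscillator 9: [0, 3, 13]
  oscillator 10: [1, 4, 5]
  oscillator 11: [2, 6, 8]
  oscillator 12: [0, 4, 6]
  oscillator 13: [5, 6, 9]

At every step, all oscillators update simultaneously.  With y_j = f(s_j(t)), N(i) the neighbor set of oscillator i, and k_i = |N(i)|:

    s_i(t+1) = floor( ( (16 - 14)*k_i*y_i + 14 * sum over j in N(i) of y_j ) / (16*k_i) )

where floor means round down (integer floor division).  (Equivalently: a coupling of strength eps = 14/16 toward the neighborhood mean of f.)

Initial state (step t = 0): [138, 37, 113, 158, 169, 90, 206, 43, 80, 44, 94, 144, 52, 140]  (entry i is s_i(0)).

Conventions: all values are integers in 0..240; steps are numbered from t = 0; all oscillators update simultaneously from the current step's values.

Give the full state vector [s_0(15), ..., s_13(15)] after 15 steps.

Answer: [162, 110, 64, 94, 95, 100, 80, 67, 83, 82, 62, 69, 69, 99]

Derivation:
t=0: [138, 37, 113, 158, 169, 90, 206, 43, 80, 44, 94, 144, 52, 140]
t=1: [64, 108, 87, 33, 91, 55, 56, 171, 115, 50, 128, 139, 97, 50]
t=2: [111, 168, 66, 106, 79, 151, 50, 96, 108, 124, 88, 71, 76, 75]
t=3: [153, 68, 138, 126, 123, 94, 164, 126, 124, 141, 133, 109, 136, 118]
t=4: [80, 199, 146, 72, 97, 176, 99, 128, 157, 134, 137, 116, 123, 83]
t=5: [198, 106, 126, 211, 80, 144, 169, 98, 141, 205, 100, 86, 117, 176]
t=6: [127, 58, 172, 85, 148, 127, 196, 102, 119, 137, 111, 147, 152, 122]
t=7: [122, 118, 83, 151, 124, 181, 103, 140, 90, 180, 123, 129, 108, 104]
t=8: [143, 86, 152, 196, 173, 131, 129, 120, 118, 129, 191, 121, 144, 169]
t=9: [100, 136, 166, 147, 75, 109, 140, 162, 188, 108, 195, 155, 136, 210]
t=10: [60, 66, 143, 92, 88, 89, 74, 72, 75, 91, 96, 74, 82, 89]
t=11: [92, 134, 109, 45, 91, 27, 142, 127, 165, 46, 52, 140, 113, 64]
t=12: [63, 153, 87, 77, 94, 90, 88, 172, 155, 60, 138, 91, 42, 92]
t=13: [109, 100, 72, 97, 16, 71, 21, 80, 100, 114, 45, 35, 51, 42]
t=14: [88, 99, 185, 127, 94, 51, 109, 115, 154, 71, 109, 142, 124, 135]
t=15: [162, 110, 64, 94, 95, 100, 80, 67, 83, 82, 62, 69, 69, 99]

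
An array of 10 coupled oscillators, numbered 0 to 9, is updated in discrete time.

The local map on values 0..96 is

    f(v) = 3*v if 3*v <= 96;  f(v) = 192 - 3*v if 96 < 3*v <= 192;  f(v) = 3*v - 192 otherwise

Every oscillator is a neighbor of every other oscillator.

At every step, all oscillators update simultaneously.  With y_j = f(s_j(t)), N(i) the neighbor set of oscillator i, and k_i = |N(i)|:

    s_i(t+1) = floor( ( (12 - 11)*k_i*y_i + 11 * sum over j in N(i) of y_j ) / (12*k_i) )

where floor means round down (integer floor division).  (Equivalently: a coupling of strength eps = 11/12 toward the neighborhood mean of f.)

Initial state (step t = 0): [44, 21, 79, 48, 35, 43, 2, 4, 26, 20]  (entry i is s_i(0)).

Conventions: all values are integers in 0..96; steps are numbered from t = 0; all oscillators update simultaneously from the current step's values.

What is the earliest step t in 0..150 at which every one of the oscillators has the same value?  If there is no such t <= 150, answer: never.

Simulating step by step:
t=0: [44, 21, 79, 48, 35, 43, 2, 4, 26, 20]  (not all equal)
t=1: [52, 52, 52, 52, 51, 52, 53, 52, 51, 52]  (not all equal)
t=2: [36, 36, 36, 36, 36, 36, 36, 36, 36, 36]  (all equal)

Answer: 2
Key observation: Synchronization is absorbing here: once all oscillators are equal they stay equal, and step 2 is the first all-equal step.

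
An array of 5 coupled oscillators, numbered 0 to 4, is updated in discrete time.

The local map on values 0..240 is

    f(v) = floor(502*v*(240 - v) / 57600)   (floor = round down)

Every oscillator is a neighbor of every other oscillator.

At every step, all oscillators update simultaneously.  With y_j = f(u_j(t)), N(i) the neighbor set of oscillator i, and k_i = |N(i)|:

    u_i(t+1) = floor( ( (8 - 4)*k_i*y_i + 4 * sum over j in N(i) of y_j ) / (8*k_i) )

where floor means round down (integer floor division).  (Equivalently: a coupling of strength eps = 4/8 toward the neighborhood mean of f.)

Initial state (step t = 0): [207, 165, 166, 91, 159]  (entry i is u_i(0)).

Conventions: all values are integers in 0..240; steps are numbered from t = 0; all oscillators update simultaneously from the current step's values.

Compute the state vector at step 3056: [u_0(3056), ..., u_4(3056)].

Answer: [125, 125, 125, 125, 125]
Key observation: The state at step 3, [125, 125, 125, 125, 125], reappears at step 4: the system is in a cycle of period 1 from step 3 on.  Therefore the state at step 3056 equals the state at step 3 + ((3056 - 3) mod 1) = 3, which is [125, 125, 125, 125, 125].

Derivation:
t=0: [207, 165, 166, 91, 159]
t=1: [85, 103, 103, 107, 104]
t=2: [118, 121, 121, 122, 121]
t=3: [125, 125, 125, 125, 125]
t=4: [125, 125, 125, 125, 125]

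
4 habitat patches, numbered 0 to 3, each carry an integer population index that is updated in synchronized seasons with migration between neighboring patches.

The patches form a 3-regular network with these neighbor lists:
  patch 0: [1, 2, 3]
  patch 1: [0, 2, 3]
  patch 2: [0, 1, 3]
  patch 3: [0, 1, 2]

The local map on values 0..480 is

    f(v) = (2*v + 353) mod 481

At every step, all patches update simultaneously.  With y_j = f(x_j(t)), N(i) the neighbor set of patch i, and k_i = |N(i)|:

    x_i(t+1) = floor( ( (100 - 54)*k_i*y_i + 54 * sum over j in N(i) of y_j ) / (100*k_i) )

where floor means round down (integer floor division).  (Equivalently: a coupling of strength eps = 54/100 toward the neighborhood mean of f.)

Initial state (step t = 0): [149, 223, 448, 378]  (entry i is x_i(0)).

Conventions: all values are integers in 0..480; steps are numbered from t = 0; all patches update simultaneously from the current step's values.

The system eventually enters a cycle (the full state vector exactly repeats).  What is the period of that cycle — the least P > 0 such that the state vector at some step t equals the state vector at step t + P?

Answer: 12
Key observation: The state at step 7, [387, 388, 388, 387], reappears at step 19 — and no state repeats earlier — so the cycle the system enters has period 12.

Derivation:
t=0: [149, 223, 448, 378]
t=1: [213, 255, 246, 207]
t=2: [322, 346, 341, 319]
t=3: [49, 62, 60, 47]
t=4: [458, 466, 465, 457]
t=5: [312, 316, 315, 311]
t=6: [17, 19, 18, 16]
t=7: [387, 388, 388, 387]
t=8: [165, 166, 166, 165]
t=9: [202, 203, 203, 202]
t=10: [276, 277, 277, 276]
t=11: [424, 425, 425, 424]
t=12: [239, 240, 240, 239]
t=13: [350, 351, 351, 350]
t=14: [91, 92, 92, 91]
t=15: [54, 55, 55, 54]
t=16: [461, 462, 462, 461]
t=17: [313, 314, 314, 313]
t=18: [17, 18, 18, 17]
t=19: [387, 388, 388, 387]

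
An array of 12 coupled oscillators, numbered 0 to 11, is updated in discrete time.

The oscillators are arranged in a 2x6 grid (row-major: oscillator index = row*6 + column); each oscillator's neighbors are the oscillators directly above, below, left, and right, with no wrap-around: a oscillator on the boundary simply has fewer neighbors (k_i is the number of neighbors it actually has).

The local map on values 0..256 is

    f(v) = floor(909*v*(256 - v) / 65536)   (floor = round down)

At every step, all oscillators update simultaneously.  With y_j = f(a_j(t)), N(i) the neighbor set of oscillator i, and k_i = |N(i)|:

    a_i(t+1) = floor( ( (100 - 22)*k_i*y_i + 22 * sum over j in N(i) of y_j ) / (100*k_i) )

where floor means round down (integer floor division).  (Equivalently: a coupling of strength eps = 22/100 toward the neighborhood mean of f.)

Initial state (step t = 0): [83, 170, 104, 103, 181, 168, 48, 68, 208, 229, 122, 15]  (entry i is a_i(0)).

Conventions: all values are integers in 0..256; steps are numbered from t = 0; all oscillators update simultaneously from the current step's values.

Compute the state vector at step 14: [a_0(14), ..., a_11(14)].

Simulating step by step:
t=0: [83, 170, 104, 103, 181, 168, 48, 68, 208, 229, 122, 15]
t=1: [192, 201, 211, 206, 194, 186, 149, 173, 142, 108, 199, 86]
t=2: [173, 156, 140, 148, 164, 180, 212, 199, 215, 210, 165, 194]
t=3: [193, 211, 216, 213, 208, 188, 139, 156, 132, 144, 199, 173]
t=4: [170, 139, 128, 134, 141, 175, 217, 211, 217, 211, 163, 191]
t=5: [195, 216, 218, 218, 221, 196, 127, 135, 127, 142, 202, 178]
t=6: [165, 129, 122, 121, 114, 160, 219, 218, 218, 210, 156, 184]
t=7: [199, 217, 217, 219, 222, 210, 122, 122, 123, 144, 208, 189]
t=8: [160, 127, 124, 119, 109, 134, 218, 218, 217, 208, 144, 166]
t=9: [203, 217, 218, 219, 222, 223, 124, 122, 126, 149, 215, 210]
t=10: [154, 127, 122, 119, 105, 105, 218, 218, 218, 206, 128, 128]
t=11: [206, 217, 217, 219, 220, 219, 125, 122, 124, 152, 220, 226]
t=12: [148, 126, 124, 119, 109, 109, 217, 218, 218, 203, 115, 97]
t=13: [210, 218, 218, 220, 222, 221, 128, 122, 124, 157, 217, 215]
t=14: [141, 123, 121, 116, 105, 108, 216, 217, 217, 200, 123, 119]

Answer: [141, 123, 121, 116, 105, 108, 216, 217, 217, 200, 123, 119]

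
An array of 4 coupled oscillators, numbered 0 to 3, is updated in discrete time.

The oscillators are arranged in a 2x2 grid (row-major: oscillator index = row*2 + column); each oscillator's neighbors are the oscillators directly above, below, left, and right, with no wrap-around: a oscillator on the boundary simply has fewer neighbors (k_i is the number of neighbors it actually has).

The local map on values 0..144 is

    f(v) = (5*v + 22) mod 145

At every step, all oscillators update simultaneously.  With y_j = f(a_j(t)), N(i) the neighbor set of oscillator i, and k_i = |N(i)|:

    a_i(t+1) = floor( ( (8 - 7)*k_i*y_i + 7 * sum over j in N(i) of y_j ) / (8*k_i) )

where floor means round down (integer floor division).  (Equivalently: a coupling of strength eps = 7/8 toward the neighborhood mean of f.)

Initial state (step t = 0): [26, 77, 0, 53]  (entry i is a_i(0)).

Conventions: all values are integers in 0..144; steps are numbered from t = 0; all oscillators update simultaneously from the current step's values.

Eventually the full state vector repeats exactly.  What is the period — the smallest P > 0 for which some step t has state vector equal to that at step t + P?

Simulating step by step:
t=0: [26, 77, 0, 53]
t=1: [61, 79, 67, 78]
t=2: [89, 85, 77, 100]
t=3: [60, 53, 66, 67]
t=4: [93, 61, 51, 97]
t=5: [80, 58, 70, 82]
t=6: [62, 122, 130, 63]
t=7: [68, 45, 50, 68]
t=8: [109, 75, 78, 109]
t=9: [116, 128, 130, 116]
t=10: [78, 29, 30, 78]
t=11: [36, 109, 110, 36]
t=12: [124, 66, 67, 124]
t=13: [64, 62, 62, 64]
t=14: [43, 50, 50, 43]
t=15: [122, 96, 96, 122]
t=16: [65, 53, 53, 65]
t=17: [131, 67, 67, 131]
t=18: [70, 93, 93, 70]
t=19: [55, 78, 78, 55]
t=20: [107, 21, 21, 107]
t=21: [126, 122, 122, 126]
t=22: [54, 69, 69, 54]
t=23: [67, 11, 11, 67]
t=24: [75, 68, 68, 75]
t=25: [76, 102, 102, 76]
t=26: [98, 110, 110, 98]
t=27: [129, 84, 84, 129]
t=28: [17, 77, 77, 17]
t=29: [115, 108, 108, 115]
t=30: [113, 30, 30, 113]
t=31: [24, 9, 9, 24]
t=32: [76, 132, 132, 76]
t=33: [103, 110, 110, 103]
t=34: [132, 106, 106, 132]
t=35: [115, 103, 103, 115]
t=36: [91, 27, 27, 91]
t=37: [15, 38, 38, 15]
t=38: [70, 93, 93, 70]

Answer: 20
Key observation: The state at step 18, [70, 93, 93, 70], reappears at step 38 — and no state repeats earlier — so the cycle the system enters has period 20.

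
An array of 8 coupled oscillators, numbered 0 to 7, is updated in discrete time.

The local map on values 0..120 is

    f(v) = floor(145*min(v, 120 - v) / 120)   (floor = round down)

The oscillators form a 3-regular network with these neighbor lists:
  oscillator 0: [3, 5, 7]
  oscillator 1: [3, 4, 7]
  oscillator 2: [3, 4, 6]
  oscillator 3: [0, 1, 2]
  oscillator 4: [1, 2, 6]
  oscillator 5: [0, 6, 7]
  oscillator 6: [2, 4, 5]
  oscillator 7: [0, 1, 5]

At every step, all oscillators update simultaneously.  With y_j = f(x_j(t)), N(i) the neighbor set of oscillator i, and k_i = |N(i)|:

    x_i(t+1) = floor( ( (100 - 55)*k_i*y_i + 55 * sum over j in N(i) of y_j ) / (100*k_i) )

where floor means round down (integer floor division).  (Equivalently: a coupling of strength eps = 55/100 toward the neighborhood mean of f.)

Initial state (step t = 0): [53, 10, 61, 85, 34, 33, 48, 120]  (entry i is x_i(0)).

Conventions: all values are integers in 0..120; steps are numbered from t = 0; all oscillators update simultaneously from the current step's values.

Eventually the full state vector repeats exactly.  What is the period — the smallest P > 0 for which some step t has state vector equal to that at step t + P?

Simulating step by step:
t=0: [53, 10, 61, 85, 34, 33, 48, 120]
t=1: [43, 20, 57, 45, 44, 39, 53, 21]
t=2: [46, 35, 61, 50, 52, 46, 59, 33]
t=3: [52, 48, 67, 57, 61, 55, 66, 45]
t=4: [62, 61, 66, 64, 66, 62, 66, 58]
t=5: [69, 68, 65, 67, 66, 69, 65, 70]
t=6: [61, 62, 65, 63, 64, 61, 64, 60]
t=7: [70, 69, 66, 68, 67, 70, 67, 71]
t=8: [60, 61, 64, 62, 63, 60, 63, 59]
t=9: [71, 70, 67, 70, 68, 71, 68, 71]
t=10: [59, 60, 62, 60, 62, 59, 61, 59]
t=11: [71, 71, 70, 71, 70, 71, 70, 71]
t=12: [59, 59, 59, 59, 59, 59, 59, 59]
t=13: [71, 71, 71, 71, 71, 71, 71, 71]
t=14: [59, 59, 59, 59, 59, 59, 59, 59]

Answer: 2
Key observation: The state at step 12, [59, 59, 59, 59, 59, 59, 59, 59], reappears at step 14 — and no state repeats earlier — so the cycle the system enters has period 2.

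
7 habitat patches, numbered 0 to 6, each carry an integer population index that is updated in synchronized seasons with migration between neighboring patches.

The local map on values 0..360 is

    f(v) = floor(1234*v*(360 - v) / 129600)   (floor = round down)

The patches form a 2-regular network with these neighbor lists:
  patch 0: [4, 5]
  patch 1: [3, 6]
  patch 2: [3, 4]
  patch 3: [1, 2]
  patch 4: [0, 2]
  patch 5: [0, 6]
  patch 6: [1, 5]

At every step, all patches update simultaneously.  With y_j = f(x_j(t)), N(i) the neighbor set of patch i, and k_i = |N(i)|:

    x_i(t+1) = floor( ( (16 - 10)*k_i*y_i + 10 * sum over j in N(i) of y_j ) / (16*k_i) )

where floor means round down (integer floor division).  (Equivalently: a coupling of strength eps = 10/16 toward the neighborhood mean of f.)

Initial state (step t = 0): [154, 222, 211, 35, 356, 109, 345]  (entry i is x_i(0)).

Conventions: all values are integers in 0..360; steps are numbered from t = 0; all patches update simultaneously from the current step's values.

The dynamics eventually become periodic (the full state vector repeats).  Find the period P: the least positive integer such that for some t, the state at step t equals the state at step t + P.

Answer: 4
Key observation: The state at step 8, [306, 306, 306, 306, 306, 306, 306], reappears at step 12 — and no state repeats earlier — so the cycle the system enters has period 4.

Derivation:
t=0: [154, 222, 211, 35, 356, 109, 345]
t=1: [198, 158, 149, 224, 192, 207, 190]
t=2: [304, 300, 298, 296, 303, 304, 303]
t=3: [162, 171, 173, 175, 166, 162, 165]
t=4: [305, 307, 307, 307, 306, 305, 306]
t=5: [158, 154, 154, 154, 156, 158, 156]
t=6: [303, 302, 302, 302, 302, 303, 302]
t=7: [164, 166, 166, 166, 165, 164, 165]
t=8: [306, 306, 306, 306, 306, 306, 306]
t=9: [157, 157, 157, 157, 157, 157, 157]
t=10: [303, 303, 303, 303, 303, 303, 303]
t=11: [164, 164, 164, 164, 164, 164, 164]
t=12: [306, 306, 306, 306, 306, 306, 306]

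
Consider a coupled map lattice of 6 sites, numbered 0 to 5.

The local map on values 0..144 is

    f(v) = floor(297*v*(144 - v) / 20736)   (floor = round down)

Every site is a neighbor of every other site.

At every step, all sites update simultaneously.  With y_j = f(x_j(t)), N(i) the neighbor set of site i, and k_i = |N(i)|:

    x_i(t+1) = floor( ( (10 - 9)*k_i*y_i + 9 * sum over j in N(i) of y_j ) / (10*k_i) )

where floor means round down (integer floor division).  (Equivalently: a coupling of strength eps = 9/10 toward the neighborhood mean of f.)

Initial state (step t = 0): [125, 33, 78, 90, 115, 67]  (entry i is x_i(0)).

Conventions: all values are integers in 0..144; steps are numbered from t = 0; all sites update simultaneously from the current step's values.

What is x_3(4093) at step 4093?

Simulating step by step:
t=0: [125, 33, 78, 90, 115, 67]
t=1: [59, 58, 56, 57, 58, 56]
t=2: [70, 70, 70, 70, 70, 70]
t=3: [74, 74, 74, 74, 74, 74]
t=4: [74, 74, 74, 74, 74, 74]

Answer: x_3(4093) = 74
Key observation: The state at step 3, [74, 74, 74, 74, 74, 74], reappears at step 4: the system is in a cycle of period 1 from step 3 on.  Therefore the state at step 4093 equals the state at step 3 + ((4093 - 3) mod 1) = 3, which is [74, 74, 74, 74, 74, 74].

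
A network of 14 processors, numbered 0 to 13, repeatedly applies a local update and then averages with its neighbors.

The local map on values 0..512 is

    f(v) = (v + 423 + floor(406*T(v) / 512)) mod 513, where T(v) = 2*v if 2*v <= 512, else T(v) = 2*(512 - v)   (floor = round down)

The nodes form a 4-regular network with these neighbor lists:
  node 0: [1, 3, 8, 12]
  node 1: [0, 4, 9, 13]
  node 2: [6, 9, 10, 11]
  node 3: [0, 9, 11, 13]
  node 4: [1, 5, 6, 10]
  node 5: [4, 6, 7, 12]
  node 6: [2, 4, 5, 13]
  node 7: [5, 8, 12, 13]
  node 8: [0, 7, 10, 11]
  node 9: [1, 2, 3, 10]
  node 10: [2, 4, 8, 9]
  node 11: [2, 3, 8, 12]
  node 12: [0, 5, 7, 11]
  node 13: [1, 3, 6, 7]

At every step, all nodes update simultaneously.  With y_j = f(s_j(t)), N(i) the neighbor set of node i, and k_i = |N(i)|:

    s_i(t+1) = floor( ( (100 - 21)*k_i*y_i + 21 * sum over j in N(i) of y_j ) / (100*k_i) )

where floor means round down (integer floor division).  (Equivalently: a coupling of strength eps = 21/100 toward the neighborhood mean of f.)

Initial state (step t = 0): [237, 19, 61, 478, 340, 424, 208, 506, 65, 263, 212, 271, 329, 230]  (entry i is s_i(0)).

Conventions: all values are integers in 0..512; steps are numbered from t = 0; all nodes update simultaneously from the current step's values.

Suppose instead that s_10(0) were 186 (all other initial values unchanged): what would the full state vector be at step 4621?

Simulating step by step:
t=0: [237, 19, 61, 478, 340, 424, 208, 506, 65, 263, 186, 271, 329, 230]
t=1: [59, 403, 102, 380, 100, 420, 408, 391, 107, 114, 319, 71, 62, 491]
t=2: [114, 428, 178, 435, 209, 438, 446, 449, 182, 223, 55, 122, 114, 445]
t=3: [241, 456, 356, 441, 431, 449, 455, 441, 349, 455, 129, 252, 232, 461]
t=4: [90, 431, 63, 416, 455, 461, 431, 440, 43, 420, 240, 89, 454, 452]
t=5: [186, 450, 114, 441, 433, 453, 445, 439, 56, 429, 67, 164, 422, 459]
t=6: [384, 455, 231, 452, 446, 458, 447, 442, 109, 434, 128, 326, 460, 454]
t=7: [474, 458, 462, 436, 447, 454, 461, 447, 214, 456, 275, 97, 432, 455]
t=8: [447, 453, 414, 447, 437, 455, 451, 460, 424, 433, 133, 223, 449, 455]
t=9: [460, 457, 465, 461, 452, 455, 458, 453, 460, 456, 298, 482, 459, 455]
t=10: [452, 454, 427, 450, 434, 454, 453, 455, 429, 431, 121, 441, 452, 454]
t=11: [457, 456, 456, 458, 452, 455, 457, 455, 455, 454, 273, 463, 457, 455]
t=12: [454, 454, 432, 453, 435, 455, 454, 454, 433, 433, 134, 450, 453, 454]
t=13: [455, 456, 455, 456, 454, 455, 456, 455, 454, 455, 300, 458, 455, 455]
t=14: [454, 454, 432, 454, 432, 454, 454, 455, 432, 432, 121, 453, 454, 454]
t=15: [455, 456, 453, 455, 453, 455, 456, 455, 453, 453, 273, 457, 455, 455]
t=16: [455, 454, 434, 455, 434, 455, 454, 455, 434, 434, 134, 454, 454, 454]
t=17: [455, 456, 454, 455, 454, 455, 456, 455, 454, 454, 300, 456, 455, 455]
t=18: [454, 454, 432, 454, 432, 454, 454, 455, 432, 432, 121, 454, 454, 454]
t=19: [455, 456, 453, 455, 453, 455, 456, 455, 453, 453, 273, 456, 455, 455]
t=20: [455, 454, 434, 455, 434, 455, 454, 455, 434, 434, 134, 454, 454, 454]

Answer: [455, 456, 454, 455, 454, 455, 456, 455, 454, 454, 300, 456, 455, 455]
Key observation: The state at step 16, [455, 454, 434, 455, 434, 455, 454, 455, 434, 434, 134, 454, 454, 454], reappears at step 20: the system is in a cycle of period 4 from step 16 on.  Therefore the state at step 4621 equals the state at step 16 + ((4621 - 16) mod 4) = 17, which is [455, 456, 454, 455, 454, 455, 456, 455, 454, 454, 300, 456, 455, 455].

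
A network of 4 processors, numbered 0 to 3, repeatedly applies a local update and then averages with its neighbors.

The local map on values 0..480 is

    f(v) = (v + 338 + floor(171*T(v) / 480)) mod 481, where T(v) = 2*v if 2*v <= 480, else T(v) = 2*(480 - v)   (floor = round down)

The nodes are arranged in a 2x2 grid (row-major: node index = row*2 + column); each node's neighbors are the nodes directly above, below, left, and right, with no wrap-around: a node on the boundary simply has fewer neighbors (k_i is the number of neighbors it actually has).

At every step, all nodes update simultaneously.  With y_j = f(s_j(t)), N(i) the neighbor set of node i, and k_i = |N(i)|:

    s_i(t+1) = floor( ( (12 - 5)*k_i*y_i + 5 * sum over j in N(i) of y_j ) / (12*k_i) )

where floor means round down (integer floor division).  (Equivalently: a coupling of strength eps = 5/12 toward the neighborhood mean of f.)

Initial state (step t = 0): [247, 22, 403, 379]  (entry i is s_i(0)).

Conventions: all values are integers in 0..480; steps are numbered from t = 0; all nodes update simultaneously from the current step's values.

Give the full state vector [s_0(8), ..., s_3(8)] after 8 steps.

Simulating step by step:
t=0: [247, 22, 403, 379]
t=1: [301, 338, 303, 322]
t=2: [287, 292, 286, 291]
t=3: [281, 281, 281, 281]
t=4: [279, 279, 279, 279]
t=5: [279, 279, 279, 279]
t=6: [279, 279, 279, 279]
t=7: [279, 279, 279, 279]
t=8: [279, 279, 279, 279]

Answer: [279, 279, 279, 279]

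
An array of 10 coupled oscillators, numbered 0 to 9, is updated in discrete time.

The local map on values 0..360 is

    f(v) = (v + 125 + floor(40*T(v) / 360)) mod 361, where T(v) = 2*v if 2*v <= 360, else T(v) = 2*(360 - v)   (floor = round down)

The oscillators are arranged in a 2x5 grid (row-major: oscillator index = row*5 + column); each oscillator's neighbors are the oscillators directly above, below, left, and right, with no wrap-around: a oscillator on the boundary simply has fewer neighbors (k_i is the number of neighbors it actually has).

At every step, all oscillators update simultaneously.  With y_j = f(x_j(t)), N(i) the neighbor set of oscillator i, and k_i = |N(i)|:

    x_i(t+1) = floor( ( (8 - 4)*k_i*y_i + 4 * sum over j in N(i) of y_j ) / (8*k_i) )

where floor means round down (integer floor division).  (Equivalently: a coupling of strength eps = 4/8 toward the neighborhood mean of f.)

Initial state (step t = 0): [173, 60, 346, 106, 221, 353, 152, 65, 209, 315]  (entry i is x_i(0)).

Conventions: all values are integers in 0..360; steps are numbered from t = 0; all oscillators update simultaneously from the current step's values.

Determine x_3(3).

Simulating step by step:
t=0: [173, 60, 346, 106, 221, 353, 152, 65, 209, 315]
t=1: [247, 225, 165, 149, 93, 220, 241, 173, 94, 49]
t=2: [26, 75, 273, 287, 241, 24, 77, 267, 257, 211]
t=3: [170, 179, 83, 55, 34, 170, 179, 78, 42, 22]

Answer: x_3(3) = 55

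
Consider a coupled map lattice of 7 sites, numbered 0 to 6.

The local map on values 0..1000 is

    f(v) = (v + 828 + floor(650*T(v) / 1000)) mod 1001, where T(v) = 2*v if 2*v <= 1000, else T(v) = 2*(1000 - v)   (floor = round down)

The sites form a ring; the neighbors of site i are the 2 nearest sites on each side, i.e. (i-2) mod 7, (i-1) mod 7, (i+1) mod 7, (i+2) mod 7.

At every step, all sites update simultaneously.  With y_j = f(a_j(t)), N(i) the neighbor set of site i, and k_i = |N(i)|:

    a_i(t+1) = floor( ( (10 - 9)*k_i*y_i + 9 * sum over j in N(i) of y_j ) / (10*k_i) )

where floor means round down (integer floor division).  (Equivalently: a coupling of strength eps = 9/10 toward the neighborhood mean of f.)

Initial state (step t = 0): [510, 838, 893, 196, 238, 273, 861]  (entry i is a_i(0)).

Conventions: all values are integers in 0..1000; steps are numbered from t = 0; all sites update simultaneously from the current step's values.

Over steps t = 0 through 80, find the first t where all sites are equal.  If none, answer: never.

Simulating step by step:
t=0: [510, 838, 893, 196, 238, 273, 861]  (not all equal)
t=1: [785, 757, 648, 604, 590, 606, 689]  (not all equal)
t=2: [920, 919, 922, 932, 936, 928, 921]  (not all equal)
t=3: [849, 849, 848, 848, 848, 848, 849]  (not all equal)
t=4: [872, 872, 872, 872, 872, 872, 872]  (all equal)

Answer: 4
Key observation: Synchronization is absorbing here: once all sites are equal they stay equal, and step 4 is the first all-equal step.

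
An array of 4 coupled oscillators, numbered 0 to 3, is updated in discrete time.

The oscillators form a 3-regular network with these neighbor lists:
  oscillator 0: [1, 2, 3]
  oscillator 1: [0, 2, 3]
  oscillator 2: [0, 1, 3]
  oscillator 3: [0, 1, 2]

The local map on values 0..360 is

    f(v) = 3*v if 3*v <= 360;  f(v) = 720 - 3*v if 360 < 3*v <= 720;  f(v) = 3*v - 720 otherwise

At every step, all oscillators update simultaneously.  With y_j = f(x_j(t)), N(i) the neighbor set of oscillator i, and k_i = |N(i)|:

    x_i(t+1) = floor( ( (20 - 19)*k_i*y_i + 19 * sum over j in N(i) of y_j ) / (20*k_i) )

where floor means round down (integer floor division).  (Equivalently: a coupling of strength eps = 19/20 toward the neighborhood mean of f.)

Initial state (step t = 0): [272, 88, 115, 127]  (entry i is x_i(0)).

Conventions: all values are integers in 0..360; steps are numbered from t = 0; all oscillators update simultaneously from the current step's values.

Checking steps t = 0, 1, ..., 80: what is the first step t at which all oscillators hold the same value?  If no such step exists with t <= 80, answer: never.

Simulating step by step:
t=0: [272, 88, 115, 127]  (not all equal)
t=1: [305, 260, 238, 240]  (not all equal)
t=2: [30, 66, 81, 82]  (not all equal)
t=3: [222, 193, 181, 180]  (not all equal)
t=4: [160, 137, 127, 126]  (not all equal)
t=5: [325, 307, 299, 298]  (not all equal)
t=6: [187, 201, 208, 209]  (not all equal)
t=7: [104, 116, 121, 122]  (not all equal)
t=8: [350, 341, 338, 339]  (not all equal)
t=9: [299, 306, 309, 308]  (not all equal)
t=10: [201, 196, 193, 194]  (not all equal)
t=11: [136, 132, 129, 130]  (not all equal)
t=12: [328, 324, 322, 323]  (not all equal)
t=13: [249, 252, 254, 253]  (not all equal)
t=14: [38, 36, 34, 35]  (not all equal)
t=15: [105, 107, 108, 107]  (not all equal)
t=16: [321, 320, 319, 320]  (not all equal)
t=17: [239, 240, 240, 240]  (not all equal)
t=18: [0, 0, 0, 0]  (all equal)

Answer: 18
Key observation: Synchronization is absorbing here: once all oscillators are equal they stay equal, and step 18 is the first all-equal step.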